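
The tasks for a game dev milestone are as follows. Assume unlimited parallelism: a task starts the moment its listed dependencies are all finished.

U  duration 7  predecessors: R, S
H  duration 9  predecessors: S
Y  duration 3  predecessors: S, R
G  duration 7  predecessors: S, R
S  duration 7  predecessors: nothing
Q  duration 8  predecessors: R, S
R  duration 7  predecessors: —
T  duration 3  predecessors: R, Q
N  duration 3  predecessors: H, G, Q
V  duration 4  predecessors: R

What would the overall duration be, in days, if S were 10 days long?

As given, the longest chain is S→H→N = 7+9+3 = 19, so the finish is 19 days.
S lies on that path, so at 10 days the path becomes 22 days.
The critical path is still S→H→N; finish is now 22 days.

22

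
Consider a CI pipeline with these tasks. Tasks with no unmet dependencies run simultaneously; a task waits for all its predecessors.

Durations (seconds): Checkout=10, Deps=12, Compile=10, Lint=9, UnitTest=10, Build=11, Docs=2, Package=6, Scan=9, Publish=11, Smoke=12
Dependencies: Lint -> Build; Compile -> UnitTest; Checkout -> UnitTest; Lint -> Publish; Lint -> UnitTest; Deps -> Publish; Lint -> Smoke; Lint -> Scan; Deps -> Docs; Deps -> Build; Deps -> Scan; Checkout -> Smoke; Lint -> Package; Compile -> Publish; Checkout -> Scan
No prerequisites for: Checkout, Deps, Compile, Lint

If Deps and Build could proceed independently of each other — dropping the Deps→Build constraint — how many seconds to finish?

23

Before: longest chain Deps→Build = 12+11 = 23, finish 23.
Without Deps→Build, Build's earliest start moves from 12 to 9.
After: Deps→Publish = 12+11 = 23 → 23 seconds.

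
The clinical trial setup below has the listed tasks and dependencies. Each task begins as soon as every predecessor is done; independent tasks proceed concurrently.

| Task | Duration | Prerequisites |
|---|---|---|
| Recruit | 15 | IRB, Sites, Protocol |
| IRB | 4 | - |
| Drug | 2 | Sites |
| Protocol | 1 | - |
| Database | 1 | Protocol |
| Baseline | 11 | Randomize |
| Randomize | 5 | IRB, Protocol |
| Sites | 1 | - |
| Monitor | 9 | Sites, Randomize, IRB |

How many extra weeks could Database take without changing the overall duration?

18

IRB→Randomize→Baseline = 4+5+11 = 20 sets the makespan at 20 weeks.
The longest chain containing Database totals 2 weeks.
Float = 20 − 2 = 18.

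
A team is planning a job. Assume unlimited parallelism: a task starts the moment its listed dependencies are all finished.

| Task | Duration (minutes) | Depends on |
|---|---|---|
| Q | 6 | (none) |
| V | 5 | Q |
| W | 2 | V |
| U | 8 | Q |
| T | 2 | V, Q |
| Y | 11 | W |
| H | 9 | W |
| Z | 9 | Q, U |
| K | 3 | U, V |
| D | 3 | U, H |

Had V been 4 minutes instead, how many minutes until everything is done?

24

Actual critical path: Q→V→W→H→D = 6+5+2+9+3 = 25 ⇒ 25 minutes.
Since V is critical, the -1 change carries straight to that chain (now 24 minutes).
That remains the longest chain; total 24 minutes.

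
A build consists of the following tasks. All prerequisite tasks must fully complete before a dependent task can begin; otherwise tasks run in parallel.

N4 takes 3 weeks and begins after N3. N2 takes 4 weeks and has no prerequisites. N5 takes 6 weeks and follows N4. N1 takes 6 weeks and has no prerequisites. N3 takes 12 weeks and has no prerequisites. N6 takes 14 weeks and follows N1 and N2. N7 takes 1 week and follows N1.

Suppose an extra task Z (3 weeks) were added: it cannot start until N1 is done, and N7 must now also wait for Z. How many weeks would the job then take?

Originally the job takes 21 weeks.
With Z inserted, N7 now waits for max(N1, Z).
New critical path: N3→N4→N5 = 12+3+6 = 21 ⇒ 21 weeks.

21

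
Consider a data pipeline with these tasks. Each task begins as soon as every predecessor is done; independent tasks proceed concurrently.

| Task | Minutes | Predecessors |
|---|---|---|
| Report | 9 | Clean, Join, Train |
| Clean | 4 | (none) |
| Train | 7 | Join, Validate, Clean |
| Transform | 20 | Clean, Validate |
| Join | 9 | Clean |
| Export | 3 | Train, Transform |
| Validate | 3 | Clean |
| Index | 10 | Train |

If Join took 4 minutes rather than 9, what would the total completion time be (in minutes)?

Baseline: Clean→Join→Train→Index = 4+9+7+10 = 30 → 30 minutes.
Join is on the critical path; changing it to 4 makes that path 25 minutes.
New critical path: Clean→Validate→Transform→Export = 4+3+20+3 = 30 ⇒ 30 minutes.

30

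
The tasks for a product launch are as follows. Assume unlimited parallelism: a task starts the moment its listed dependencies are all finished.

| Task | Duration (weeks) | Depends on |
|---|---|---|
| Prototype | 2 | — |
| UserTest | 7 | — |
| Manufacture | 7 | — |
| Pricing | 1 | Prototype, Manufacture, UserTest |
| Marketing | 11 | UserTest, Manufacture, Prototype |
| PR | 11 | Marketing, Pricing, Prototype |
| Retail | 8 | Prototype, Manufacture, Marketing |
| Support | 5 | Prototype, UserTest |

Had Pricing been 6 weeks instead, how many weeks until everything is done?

As given, the longest chain is UserTest→Marketing→PR = 7+11+11 = 29, so the finish is 29 weeks.
Pricing is off the critical path — its longest chain is 19 weeks, giving 10 of slack.
No other chain overtakes it, so the finish is 29 weeks.

29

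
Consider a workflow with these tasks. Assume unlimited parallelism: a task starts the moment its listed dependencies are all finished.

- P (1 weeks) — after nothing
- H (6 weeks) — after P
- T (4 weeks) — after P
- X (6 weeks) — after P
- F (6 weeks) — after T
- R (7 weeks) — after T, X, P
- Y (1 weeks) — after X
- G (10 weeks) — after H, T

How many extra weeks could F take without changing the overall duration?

P→H→G = 1+6+10 = 17 sets the makespan at 17 weeks.
Longest path through F: 11 weeks (earliest finish 11, latest finish 17).
Float = 17 − 11 = 6.

6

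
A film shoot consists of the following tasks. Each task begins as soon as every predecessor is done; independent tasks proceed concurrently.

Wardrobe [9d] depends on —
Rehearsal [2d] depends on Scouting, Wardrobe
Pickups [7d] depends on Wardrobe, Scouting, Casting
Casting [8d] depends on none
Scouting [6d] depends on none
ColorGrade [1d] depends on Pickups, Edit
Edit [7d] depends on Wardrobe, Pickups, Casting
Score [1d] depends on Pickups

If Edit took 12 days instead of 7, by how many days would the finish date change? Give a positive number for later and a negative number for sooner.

The binding path is Wardrobe→Pickups→Edit→ColorGrade = 9+7+7+1 = 24; finish at 24 days.
Edit lies on that path, so at 12 days the path becomes 29 days.
The critical path is still Wardrobe→Pickups→Edit→ColorGrade; finish is now 29 days.
Change in finish: 29 − 24 = +5 days.

5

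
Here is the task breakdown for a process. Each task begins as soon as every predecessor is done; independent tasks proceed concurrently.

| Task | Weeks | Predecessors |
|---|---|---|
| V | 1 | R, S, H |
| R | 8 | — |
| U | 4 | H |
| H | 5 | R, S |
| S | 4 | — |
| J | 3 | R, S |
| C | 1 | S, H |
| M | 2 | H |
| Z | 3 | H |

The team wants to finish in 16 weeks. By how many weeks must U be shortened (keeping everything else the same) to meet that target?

Current finish: 17 weeks; target: 16.
U is on every critical path, so each week cut from U cuts the finish by one (this holds down to a finish of 16).
Need 17 − 16 = 1 week off U → U becomes 3 weeks, finish becomes 16.

1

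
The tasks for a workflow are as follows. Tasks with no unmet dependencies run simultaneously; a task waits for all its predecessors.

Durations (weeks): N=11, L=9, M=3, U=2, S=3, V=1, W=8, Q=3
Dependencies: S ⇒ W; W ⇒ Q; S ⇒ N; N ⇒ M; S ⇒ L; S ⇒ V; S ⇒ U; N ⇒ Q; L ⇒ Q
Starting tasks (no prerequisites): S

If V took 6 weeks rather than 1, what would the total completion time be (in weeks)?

17

Actual critical path: S→N→Q = 3+11+3 = 17 ⇒ 17 weeks.
The longest path through V is only 4 weeks, so V has float 13.
That remains the longest chain; total 17 weeks.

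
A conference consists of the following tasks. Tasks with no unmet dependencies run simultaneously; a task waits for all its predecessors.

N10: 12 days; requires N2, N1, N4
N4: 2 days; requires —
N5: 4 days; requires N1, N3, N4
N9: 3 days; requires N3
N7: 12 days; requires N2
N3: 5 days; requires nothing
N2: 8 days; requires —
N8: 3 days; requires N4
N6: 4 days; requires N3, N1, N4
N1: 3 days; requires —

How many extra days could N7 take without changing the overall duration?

0

The longest chain is N2→N7 = 8+12 = 20; overall finish 20 days.
N7 finishes as early as 20 and must finish by 20.
Slack of N7 = 8 − 8 = 0 days.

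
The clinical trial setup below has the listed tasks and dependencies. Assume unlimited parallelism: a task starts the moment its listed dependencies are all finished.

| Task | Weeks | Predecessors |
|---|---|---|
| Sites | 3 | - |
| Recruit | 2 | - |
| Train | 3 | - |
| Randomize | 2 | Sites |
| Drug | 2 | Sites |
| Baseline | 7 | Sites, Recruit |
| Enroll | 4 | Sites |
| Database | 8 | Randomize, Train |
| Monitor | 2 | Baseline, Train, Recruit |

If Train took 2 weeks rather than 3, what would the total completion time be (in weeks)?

13

The binding path is Sites→Randomize→Database = 3+2+8 = 13; finish at 13 weeks.
Train has 2 weeks of float (longest path through it is 11).
That remains the longest chain; total 13 weeks.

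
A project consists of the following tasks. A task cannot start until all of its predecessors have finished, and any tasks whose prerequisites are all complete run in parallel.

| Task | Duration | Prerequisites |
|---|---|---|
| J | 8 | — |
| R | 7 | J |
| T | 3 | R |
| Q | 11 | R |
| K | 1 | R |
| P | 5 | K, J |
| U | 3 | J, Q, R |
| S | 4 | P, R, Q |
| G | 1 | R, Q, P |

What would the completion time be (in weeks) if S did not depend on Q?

29

With the dependency in place, J→R→Q→S = 8+7+11+4 = 30 sets the finish at 30 weeks.
Without Q→S, S's earliest start moves from 26 to 21.
The longest chain is now J→R→Q→U = 8+7+11+3 = 29, so the schedule takes 29 weeks.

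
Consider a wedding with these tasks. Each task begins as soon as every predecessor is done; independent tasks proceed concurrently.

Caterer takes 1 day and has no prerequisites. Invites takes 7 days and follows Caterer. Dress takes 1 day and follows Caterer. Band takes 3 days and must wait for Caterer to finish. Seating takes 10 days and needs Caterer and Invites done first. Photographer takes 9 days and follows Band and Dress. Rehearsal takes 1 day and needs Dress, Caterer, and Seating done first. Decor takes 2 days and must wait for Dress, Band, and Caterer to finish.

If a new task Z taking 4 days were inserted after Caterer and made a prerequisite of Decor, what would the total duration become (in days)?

19

Originally the plan takes 19 days.
With Z inserted, Decor now waits for max(Dress, Band, Caterer, Z).
New critical path: Caterer→Invites→Seating→Rehearsal = 1+7+10+1 = 19 ⇒ 19 days.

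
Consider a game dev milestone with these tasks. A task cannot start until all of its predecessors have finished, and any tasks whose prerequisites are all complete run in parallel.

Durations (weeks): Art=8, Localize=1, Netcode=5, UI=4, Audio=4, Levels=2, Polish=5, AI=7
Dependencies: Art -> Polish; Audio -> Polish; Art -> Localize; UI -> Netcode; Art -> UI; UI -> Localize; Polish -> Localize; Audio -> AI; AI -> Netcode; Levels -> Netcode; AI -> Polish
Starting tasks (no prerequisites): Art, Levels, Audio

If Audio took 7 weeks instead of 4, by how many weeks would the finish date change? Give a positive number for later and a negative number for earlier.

Critical path before the change: Audio→AI→Polish→Localize = 4+7+5+1 = 17 giving 17 weeks.
Audio is on the critical path; changing it to 7 makes that path 20 weeks.
No other chain overtakes it, so the finish is 20 weeks.
Change in finish: 20 − 17 = +3 weeks.

3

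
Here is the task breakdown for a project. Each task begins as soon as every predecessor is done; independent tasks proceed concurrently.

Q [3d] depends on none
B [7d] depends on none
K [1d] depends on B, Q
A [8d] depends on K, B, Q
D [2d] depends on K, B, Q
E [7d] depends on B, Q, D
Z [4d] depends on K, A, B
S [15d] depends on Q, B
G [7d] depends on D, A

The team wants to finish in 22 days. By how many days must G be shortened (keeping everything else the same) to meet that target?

Current finish: 23 days; target: 22.
G is on every critical path, so each day cut from G cuts the finish by one (this holds down to a finish of 22).
Need 23 − 22 = 1 day off G → G becomes 6 days, finish becomes 22.

1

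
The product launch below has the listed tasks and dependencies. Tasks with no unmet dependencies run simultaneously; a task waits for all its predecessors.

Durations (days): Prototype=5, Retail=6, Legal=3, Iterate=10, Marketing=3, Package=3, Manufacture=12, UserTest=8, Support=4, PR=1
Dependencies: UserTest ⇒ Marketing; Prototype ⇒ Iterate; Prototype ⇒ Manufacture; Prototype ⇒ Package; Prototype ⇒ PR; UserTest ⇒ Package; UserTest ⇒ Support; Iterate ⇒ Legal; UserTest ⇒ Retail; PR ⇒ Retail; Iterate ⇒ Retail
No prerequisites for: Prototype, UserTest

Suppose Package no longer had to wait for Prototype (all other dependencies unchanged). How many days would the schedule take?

Original critical path: Prototype→Iterate→Retail = 5+10+6 = 21 ⇒ 21 days.
Dropping Prototype→Package doesn't change Package's earliest start (8); another predecessor still binds.
After: Prototype→Iterate→Retail = 5+10+6 = 21 → 21 days.

21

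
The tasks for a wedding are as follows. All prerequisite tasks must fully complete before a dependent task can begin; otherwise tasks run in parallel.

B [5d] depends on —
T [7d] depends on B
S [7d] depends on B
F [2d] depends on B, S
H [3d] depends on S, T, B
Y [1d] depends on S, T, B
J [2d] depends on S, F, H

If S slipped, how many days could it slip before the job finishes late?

B→T→H→J = 5+7+3+2 = 17 sets the makespan at 17 days.
Longest path through S: 17 days (earliest finish 12, latest finish 12).
Float = 17 − 17 = 0.

0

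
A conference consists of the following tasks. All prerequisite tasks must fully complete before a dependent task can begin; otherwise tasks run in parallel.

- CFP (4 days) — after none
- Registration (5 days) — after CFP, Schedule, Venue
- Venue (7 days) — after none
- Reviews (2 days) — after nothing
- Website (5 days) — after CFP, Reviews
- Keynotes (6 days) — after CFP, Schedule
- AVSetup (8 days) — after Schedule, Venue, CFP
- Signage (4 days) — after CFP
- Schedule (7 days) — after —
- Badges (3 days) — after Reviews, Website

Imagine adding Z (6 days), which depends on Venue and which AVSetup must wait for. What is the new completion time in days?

Originally the project takes 15 days.
With Z inserted, AVSetup now waits for max(Schedule, Venue, CFP, Z).
New critical path: Venue→Z→AVSetup = 7+6+8 = 21 ⇒ 21 days.

21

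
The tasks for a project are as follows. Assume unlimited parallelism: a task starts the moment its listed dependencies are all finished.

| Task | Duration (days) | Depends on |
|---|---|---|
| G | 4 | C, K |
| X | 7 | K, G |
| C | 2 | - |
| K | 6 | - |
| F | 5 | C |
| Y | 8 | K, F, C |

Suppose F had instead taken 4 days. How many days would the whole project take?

17

Baseline: K→G→X = 6+4+7 = 17 → 17 days.
The longest path through F is only 15 days, so F has float 2.
That remains the longest chain; total 17 days.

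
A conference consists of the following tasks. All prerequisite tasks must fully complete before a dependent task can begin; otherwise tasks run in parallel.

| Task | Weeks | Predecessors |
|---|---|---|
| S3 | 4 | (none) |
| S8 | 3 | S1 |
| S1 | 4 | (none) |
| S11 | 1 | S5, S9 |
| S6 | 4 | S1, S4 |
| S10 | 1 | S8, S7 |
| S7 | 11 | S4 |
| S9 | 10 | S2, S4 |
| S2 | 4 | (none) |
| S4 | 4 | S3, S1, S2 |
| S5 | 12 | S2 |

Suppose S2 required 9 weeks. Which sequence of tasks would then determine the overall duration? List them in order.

Baseline: S2→S4→S7→S10 = 4+4+11+1 = 20 → 20 weeks.
Since S2 is critical, the +5 change carries straight to that chain (now 25 weeks).
The critical path is still S2→S4→S7→S10; finish is now 25 weeks.

S2, S4, S7, S10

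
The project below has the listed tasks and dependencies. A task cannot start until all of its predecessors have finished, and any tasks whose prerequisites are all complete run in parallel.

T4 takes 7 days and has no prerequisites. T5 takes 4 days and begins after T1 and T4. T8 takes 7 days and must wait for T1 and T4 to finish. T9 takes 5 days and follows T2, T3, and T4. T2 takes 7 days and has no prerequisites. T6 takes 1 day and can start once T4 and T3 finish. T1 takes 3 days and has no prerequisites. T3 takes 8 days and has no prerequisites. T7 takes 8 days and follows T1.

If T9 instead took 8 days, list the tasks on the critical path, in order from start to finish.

Baseline: T4→T8 = 7+7 = 14 → 14 days.
T9 is off the critical path — its longest chain is 13 days, giving 1 of slack.
The binding chain switches to T3→T9 = 8+8 = 16; finish 16 days.

T3, T9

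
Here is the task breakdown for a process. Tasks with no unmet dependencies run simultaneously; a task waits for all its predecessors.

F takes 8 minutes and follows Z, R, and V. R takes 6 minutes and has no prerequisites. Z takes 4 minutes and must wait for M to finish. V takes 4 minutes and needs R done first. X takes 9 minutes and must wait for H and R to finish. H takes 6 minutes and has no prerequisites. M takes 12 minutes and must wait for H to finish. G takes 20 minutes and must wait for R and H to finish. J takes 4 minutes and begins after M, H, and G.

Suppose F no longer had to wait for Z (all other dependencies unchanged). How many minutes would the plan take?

30

With the dependency in place, R→G→J = 6+20+4 = 30 sets the finish at 30 minutes.
Without Z→F, F's earliest start moves from 22 to 10.
New critical path: R→G→J = 6+20+4 = 30 ⇒ 30 minutes.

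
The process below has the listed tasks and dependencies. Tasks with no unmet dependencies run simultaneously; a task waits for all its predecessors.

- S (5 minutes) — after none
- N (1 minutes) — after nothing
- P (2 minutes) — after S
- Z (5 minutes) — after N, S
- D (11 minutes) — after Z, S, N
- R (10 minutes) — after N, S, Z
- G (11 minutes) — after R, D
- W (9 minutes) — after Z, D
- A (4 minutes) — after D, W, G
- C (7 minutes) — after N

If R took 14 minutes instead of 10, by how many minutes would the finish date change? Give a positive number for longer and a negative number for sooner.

Actual critical path: S→Z→D→G→A = 5+5+11+11+4 = 36 ⇒ 36 minutes.
R has 1 minute of float (longest path through it is 35).
New critical path: S→Z→R→G→A = 5+5+14+11+4 = 39 ⇒ 39 minutes.
Change in finish: 39 − 36 = +3 minutes.

3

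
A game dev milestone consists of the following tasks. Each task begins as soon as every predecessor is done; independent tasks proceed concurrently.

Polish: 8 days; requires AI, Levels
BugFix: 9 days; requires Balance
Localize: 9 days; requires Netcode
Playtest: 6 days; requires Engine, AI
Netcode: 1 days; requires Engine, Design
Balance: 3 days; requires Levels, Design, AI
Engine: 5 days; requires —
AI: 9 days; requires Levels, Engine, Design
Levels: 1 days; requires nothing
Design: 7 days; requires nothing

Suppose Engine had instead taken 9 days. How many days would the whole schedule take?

The binding path is Design→AI→Balance→BugFix = 7+9+3+9 = 28; finish at 28 days.
The longest path through Engine is only 26 days, so Engine has float 2.
The binding chain switches to Engine→AI→Balance→BugFix = 9+9+3+9 = 30; finish 30 days.

30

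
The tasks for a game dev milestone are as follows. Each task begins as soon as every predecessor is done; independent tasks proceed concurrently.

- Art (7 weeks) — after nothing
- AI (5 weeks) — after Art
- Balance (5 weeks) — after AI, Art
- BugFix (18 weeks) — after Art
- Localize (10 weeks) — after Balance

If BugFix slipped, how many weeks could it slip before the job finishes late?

The longest chain is Art→AI→Balance→Localize = 7+5+5+10 = 27; overall finish 27 weeks.
BugFix finishes as early as 25 and must finish by 27.
Slack of BugFix = 9 − 7 = 2 weeks.

2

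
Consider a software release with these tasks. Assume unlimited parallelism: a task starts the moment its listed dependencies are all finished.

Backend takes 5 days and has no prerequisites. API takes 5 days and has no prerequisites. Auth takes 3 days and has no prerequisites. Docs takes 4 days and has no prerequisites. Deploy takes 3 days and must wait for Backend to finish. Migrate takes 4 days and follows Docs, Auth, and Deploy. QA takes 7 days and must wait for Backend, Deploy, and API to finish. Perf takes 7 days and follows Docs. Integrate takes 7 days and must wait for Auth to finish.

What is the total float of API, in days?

Critical path: Backend→Deploy→QA = 5+3+7 = 15, so the finish is 15 days.
Longest path through API: 12 days (earliest finish 5, latest finish 8).
So API can slip 8 − 5 = 3 days.

3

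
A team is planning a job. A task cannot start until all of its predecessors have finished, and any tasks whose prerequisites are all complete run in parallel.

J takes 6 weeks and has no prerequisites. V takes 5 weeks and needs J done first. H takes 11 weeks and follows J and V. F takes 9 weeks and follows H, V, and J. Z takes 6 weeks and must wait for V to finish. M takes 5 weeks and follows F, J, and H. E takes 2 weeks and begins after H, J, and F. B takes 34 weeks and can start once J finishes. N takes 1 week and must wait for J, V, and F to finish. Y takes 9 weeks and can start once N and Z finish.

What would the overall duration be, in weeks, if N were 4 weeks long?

44

Actual critical path: J→V→H→F→N→Y = 6+5+11+9+1+9 = 41 ⇒ 41 weeks.
N lies on that path, so at 4 weeks the path becomes 44 weeks.
The critical path is still J→V→H→F→N→Y; finish is now 44 weeks.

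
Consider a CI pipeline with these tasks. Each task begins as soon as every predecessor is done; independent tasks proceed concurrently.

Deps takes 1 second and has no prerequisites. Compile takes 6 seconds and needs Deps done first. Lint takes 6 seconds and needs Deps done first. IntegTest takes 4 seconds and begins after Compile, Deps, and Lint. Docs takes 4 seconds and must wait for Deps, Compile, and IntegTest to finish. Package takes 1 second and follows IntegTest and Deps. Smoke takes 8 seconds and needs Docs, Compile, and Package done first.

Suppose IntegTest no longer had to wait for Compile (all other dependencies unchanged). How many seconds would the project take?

With the dependency in place, Deps→Compile→IntegTest→Docs→Smoke = 1+6+4+4+8 = 23 sets the finish at 23 seconds.
Dropping Compile→IntegTest doesn't change IntegTest's earliest start (7); another predecessor still binds.
New critical path: Deps→Lint→IntegTest→Docs→Smoke = 1+6+4+4+8 = 23 ⇒ 23 seconds.

23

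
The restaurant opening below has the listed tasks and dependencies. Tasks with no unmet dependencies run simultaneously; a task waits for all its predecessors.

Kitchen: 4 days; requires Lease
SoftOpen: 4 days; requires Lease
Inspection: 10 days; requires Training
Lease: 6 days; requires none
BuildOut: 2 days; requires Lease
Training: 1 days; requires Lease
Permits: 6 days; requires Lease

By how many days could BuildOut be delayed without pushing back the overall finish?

Critical path: Lease→Training→Inspection = 6+1+10 = 17, so the finish is 17 days.
BuildOut finishes as early as 8 and must finish by 17.
So BuildOut can slip 17 − 8 = 9 days.

9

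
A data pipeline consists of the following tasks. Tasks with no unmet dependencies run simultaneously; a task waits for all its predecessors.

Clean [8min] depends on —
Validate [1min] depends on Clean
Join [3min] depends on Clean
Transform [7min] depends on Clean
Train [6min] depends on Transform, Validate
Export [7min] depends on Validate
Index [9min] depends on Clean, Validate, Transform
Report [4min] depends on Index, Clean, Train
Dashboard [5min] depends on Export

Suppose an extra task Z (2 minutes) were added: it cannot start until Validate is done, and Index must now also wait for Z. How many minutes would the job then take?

Originally the job takes 28 minutes.
With Z inserted, Index now waits for max(Clean, Validate, Transform, Z).
New critical path: Clean→Transform→Index→Report = 8+7+9+4 = 28 ⇒ 28 minutes.

28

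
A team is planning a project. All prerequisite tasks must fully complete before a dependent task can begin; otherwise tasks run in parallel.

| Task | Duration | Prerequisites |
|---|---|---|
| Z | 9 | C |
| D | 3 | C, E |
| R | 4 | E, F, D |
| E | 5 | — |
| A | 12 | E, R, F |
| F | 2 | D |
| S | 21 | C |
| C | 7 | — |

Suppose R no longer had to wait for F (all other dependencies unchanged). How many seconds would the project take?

28

With the dependency in place, C→D→F→R→A = 7+3+2+4+12 = 28 sets the finish at 28 seconds.
Without F→R, R's earliest start moves from 12 to 10.
New critical path: C→S = 7+21 = 28 ⇒ 28 seconds.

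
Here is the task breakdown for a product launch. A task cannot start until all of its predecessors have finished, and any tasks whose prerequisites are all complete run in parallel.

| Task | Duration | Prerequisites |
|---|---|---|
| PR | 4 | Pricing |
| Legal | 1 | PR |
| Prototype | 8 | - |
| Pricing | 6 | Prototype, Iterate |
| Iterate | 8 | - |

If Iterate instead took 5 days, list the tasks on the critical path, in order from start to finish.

Prototype, Pricing, PR, Legal

As given, the longest chain is Iterate→Pricing→PR→Legal = 8+6+4+1 = 19, so the finish is 19 days.
Iterate is on the critical path; changing it to 5 makes that path 16 days.
New critical path: Prototype→Pricing→PR→Legal = 8+6+4+1 = 19 ⇒ 19 days.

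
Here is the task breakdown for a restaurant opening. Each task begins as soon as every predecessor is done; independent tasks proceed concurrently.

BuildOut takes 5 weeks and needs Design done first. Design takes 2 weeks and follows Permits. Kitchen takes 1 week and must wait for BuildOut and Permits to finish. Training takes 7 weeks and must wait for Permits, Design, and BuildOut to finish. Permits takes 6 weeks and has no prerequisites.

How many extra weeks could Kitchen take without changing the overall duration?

Critical path: Permits→Design→BuildOut→Training = 6+2+5+7 = 20, so the finish is 20 weeks.
Longest path through Kitchen: 14 weeks (earliest finish 14, latest finish 20).
Float = 20 − 14 = 6.

6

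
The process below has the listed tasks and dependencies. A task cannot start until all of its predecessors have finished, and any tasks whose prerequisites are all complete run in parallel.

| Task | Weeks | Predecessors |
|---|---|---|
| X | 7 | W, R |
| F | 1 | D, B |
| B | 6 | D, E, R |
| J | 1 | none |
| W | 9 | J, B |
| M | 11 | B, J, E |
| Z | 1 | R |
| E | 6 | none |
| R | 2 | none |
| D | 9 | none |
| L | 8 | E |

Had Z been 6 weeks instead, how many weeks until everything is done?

31

Critical path before the change: D→B→W→X = 9+6+9+7 = 31 giving 31 weeks.
Z is off the critical path — its longest chain is 3 weeks, giving 28 of slack.
That remains the longest chain; total 31 weeks.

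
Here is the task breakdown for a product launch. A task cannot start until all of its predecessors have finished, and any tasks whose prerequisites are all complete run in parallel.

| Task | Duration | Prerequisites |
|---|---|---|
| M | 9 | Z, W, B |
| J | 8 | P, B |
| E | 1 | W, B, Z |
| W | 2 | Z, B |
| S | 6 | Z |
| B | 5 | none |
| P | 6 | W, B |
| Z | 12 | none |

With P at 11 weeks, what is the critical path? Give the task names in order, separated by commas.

Z, W, P, J

Actual critical path: Z→W→P→J = 12+2+6+8 = 28 ⇒ 28 weeks.
Since P is critical, the +5 change carries straight to that chain (now 33 weeks).
The critical path is still Z→W→P→J; finish is now 33 weeks.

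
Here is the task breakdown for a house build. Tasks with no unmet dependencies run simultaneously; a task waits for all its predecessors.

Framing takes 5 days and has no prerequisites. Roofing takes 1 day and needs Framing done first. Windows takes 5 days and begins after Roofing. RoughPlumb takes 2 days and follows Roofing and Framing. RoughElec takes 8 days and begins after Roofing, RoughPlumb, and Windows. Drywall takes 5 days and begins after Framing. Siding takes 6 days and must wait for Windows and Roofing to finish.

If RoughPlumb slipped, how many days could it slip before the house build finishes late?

3

Framing→Roofing→Windows→RoughElec = 5+1+5+8 = 19 sets the makespan at 19 days.
RoughPlumb finishes as early as 8 and must finish by 11.
Slack of RoughPlumb = 9 − 6 = 3 days.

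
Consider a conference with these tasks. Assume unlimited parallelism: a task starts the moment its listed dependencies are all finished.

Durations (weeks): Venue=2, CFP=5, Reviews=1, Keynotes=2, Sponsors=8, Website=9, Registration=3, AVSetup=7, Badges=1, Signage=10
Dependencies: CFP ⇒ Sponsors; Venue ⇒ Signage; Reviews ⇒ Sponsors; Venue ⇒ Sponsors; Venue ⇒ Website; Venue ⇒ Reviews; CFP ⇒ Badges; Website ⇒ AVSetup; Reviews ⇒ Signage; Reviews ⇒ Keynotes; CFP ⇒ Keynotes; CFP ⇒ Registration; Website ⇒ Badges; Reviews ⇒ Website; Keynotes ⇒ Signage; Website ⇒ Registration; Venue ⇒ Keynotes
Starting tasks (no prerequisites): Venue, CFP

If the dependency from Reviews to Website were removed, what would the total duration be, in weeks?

Original critical path: Venue→Reviews→Website→AVSetup = 2+1+9+7 = 19 ⇒ 19 weeks.
Without Reviews→Website, Website's earliest start moves from 3 to 2.
New critical path: Venue→Website→AVSetup = 2+9+7 = 18 ⇒ 18 weeks.

18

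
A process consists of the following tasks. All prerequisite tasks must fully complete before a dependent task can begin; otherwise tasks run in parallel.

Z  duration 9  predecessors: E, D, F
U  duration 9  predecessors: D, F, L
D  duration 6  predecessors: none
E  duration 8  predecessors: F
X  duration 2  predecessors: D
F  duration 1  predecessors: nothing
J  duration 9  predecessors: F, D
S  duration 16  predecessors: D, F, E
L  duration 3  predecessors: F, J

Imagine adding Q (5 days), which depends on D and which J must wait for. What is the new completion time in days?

Originally the process takes 27 days.
With Q inserted, J now waits for max(F, D, Q).
New critical path: D→Q→J→L→U = 6+5+9+3+9 = 32 ⇒ 32 days.

32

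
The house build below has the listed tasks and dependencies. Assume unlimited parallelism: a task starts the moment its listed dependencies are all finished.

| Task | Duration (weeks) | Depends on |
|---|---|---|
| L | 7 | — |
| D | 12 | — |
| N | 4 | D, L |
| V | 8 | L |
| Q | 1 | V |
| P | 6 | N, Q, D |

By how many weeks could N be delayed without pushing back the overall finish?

0

L→V→Q→P = 7+8+1+6 = 22 sets the makespan at 22 weeks.
N finishes as early as 16 and must finish by 16.
So N can slip 16 − 16 = 0 weeks.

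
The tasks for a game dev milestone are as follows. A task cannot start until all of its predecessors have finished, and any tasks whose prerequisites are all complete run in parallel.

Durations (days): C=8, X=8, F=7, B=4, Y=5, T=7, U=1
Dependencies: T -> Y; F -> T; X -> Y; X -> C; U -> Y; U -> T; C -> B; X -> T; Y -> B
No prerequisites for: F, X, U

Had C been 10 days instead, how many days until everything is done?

Critical path before the change: X→T→Y→B = 8+7+5+4 = 24 giving 24 days.
The longest path through C is only 20 days, so C has float 4.
The critical path is still X→T→Y→B; finish is now 24 days.

24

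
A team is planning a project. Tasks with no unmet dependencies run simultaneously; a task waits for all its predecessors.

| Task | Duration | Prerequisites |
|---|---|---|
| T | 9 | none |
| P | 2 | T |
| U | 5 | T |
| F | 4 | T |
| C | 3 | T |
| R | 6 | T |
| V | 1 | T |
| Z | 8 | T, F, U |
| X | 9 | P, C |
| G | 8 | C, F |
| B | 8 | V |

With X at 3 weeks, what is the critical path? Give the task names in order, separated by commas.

T, U, Z

The binding path is T→U→Z = 9+5+8 = 22; finish at 22 weeks.
The longest path through X is only 21 weeks, so X has float 1.
That remains the longest chain; total 22 weeks.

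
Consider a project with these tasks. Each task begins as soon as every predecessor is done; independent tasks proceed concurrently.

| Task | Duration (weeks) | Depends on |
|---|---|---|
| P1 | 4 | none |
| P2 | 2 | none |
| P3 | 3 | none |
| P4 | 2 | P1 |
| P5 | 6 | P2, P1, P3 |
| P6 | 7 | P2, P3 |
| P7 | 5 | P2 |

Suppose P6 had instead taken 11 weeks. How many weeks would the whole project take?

The binding path is P3→P6 = 3+7 = 10; finish at 10 weeks.
P6 lies on that path, so at 11 weeks the path becomes 14 weeks.
The critical path is still P3→P6; finish is now 14 weeks.

14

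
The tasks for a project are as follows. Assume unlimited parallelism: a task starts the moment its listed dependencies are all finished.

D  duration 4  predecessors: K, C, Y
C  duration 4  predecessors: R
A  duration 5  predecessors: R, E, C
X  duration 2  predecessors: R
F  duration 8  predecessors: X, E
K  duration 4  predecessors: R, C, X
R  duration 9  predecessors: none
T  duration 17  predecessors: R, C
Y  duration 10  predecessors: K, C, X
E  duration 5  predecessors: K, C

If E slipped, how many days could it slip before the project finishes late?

1

The longest chain is R→C→K→Y→D = 9+4+4+10+4 = 31; overall finish 31 days.
The longest chain containing E totals 30 days.
Float = 31 − 30 = 1.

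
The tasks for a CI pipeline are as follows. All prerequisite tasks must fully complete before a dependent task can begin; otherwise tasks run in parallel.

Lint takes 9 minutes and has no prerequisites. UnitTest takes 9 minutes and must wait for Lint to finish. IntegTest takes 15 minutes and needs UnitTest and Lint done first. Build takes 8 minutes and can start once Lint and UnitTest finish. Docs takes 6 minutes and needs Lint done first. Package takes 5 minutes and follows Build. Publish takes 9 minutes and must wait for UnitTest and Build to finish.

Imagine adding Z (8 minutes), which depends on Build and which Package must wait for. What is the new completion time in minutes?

Originally the schedule takes 35 minutes.
With Z inserted, Package now waits for max(Build, Z).
New critical path: Lint→UnitTest→Build→Z→Package = 9+9+8+8+5 = 39 ⇒ 39 minutes.

39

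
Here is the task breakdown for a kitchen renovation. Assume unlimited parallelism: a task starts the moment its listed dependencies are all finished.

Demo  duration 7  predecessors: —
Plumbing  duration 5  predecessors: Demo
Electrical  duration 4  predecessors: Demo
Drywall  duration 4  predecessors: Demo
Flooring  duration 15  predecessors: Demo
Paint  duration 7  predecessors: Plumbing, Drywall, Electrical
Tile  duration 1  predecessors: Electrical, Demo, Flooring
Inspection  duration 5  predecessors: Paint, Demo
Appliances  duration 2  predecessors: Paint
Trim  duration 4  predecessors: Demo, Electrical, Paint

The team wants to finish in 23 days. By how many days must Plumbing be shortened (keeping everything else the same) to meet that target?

Current finish: 24 days; target: 23.
Plumbing is on every critical path, so each day cut from Plumbing cuts the finish by one (this holds down to a finish of 23).
Need 24 − 23 = 1 day off Plumbing → Plumbing becomes 4 days, finish becomes 23.

1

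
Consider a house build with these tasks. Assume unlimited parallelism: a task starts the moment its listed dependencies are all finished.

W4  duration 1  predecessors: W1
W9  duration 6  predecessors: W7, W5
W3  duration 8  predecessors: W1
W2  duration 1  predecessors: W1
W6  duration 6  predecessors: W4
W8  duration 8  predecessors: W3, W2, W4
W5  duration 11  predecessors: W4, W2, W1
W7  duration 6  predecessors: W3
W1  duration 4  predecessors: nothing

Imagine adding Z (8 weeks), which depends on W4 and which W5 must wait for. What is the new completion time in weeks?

Originally the job takes 24 weeks.
With Z inserted, W5 now waits for max(W4, W2, W1, Z).
New critical path: W1→W4→Z→W5→W9 = 4+1+8+11+6 = 30 ⇒ 30 weeks.

30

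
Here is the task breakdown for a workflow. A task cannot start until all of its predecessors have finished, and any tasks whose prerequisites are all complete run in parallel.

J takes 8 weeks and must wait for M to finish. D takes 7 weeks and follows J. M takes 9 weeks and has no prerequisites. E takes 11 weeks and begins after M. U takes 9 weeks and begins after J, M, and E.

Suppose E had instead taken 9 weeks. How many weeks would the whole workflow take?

As given, the longest chain is M→E→U = 9+11+9 = 29, so the finish is 29 weeks.
E is on the critical path; changing it to 9 makes that path 27 weeks.
That remains the longest chain; total 27 weeks.

27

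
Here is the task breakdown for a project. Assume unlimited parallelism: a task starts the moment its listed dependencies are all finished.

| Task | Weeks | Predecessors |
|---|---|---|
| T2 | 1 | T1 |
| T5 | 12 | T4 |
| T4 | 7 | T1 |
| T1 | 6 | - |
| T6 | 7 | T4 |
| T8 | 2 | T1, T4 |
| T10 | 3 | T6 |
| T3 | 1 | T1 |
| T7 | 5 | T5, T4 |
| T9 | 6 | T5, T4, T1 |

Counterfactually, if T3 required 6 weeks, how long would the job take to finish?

31

Critical path before the change: T1→T4→T5→T9 = 6+7+12+6 = 31 giving 31 weeks.
T3 is off the critical path — its longest chain is 7 weeks, giving 24 of slack.
That remains the longest chain; total 31 weeks.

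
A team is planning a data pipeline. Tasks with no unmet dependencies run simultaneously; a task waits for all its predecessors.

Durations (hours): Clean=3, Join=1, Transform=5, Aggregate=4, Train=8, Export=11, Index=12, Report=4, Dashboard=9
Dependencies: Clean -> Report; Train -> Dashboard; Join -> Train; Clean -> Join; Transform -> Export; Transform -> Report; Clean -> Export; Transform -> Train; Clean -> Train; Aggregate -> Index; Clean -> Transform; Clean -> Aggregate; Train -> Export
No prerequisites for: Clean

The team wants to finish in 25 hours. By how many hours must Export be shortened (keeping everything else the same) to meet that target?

2

Current finish: 27 hours; target: 25.
Export is on every critical path, so each hour cut from Export cuts the finish by one (this holds down to a finish of 25).
Need 27 − 25 = 2 hours off Export → Export becomes 9 hours, finish becomes 25.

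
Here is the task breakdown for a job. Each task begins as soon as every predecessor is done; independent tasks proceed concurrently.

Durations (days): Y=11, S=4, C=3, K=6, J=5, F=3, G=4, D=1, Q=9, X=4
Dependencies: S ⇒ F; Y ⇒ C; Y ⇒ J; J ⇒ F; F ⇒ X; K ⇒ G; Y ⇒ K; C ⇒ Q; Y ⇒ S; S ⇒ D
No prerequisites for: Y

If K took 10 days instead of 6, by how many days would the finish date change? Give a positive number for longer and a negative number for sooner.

The binding path is Y→C→Q = 11+3+9 = 23; finish at 23 days.
The longest path through K is only 21 days, so K has float 2.
New critical path: Y→K→G = 11+10+4 = 25 ⇒ 25 days.
Change in finish: 25 − 23 = +2 days.

2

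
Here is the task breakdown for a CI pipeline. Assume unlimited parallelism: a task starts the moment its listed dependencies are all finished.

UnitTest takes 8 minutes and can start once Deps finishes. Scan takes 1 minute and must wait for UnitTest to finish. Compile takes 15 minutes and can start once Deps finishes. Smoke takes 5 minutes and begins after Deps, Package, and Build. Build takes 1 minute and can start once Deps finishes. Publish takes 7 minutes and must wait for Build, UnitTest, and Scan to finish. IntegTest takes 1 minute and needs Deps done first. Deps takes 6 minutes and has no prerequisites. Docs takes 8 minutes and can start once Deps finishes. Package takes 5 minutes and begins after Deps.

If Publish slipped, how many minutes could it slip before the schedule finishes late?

0

Deps→UnitTest→Scan→Publish = 6+8+1+7 = 22 sets the makespan at 22 minutes.
Longest path through Publish: 22 minutes (earliest finish 22, latest finish 22).
Slack of Publish = 15 − 15 = 0 minutes.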